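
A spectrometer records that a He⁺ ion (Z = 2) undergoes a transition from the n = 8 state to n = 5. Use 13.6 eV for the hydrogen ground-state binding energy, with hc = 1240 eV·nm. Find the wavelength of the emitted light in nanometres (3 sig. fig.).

935 nm

For Z = 2 the level energies scale as Z², so the effective Rydberg energy is 13.6 × 4 = 54.40 eV.
ΔE = 54.40 × (1/5² − 1/8²) = 54.40 × 0.02438 = 1.326 eV.
λ = hc/ΔE = 1240 / 1.326 = 935 nm.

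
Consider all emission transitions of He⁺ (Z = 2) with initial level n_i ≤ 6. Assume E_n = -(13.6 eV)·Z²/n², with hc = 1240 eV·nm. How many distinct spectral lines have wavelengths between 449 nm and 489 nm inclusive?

1

Enumerate all n_i → n_f pairs with 1 ≤ n_f < n_i ≤ 6 and compute λ = 1240 / [13.6·4·(1/n_f² − 1/n_i²)].
Lines falling in [449, 489] nm: 4→3 (468.9 nm).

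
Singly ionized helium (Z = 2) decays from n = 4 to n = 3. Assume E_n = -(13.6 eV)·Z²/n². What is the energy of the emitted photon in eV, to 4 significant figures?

2.644 eV

The Bohr energies scale as Z², so for Z = 2: E_n = −54.40/n² eV.
E_4 = −54.40/16 = −3.400 eV and E_3 = −54.40/9 = −6.044 eV.
The photon energy is |E_4 − E_3| = 2.644 eV.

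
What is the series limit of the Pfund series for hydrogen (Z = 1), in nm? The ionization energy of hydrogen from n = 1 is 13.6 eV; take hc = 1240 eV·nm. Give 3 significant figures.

The Pfund series has lower level n_f = 5; the series limit corresponds to n_i → ∞.
ΔE_max = 13.6 × 1 / 5² = 0.5440 eV.
λ_min = 1240 / 0.5440 = 2280 nm.

2280 nm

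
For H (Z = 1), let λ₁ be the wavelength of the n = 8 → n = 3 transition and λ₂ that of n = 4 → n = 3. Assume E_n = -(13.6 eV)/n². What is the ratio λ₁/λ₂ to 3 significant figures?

0.509

λ ∝ 1/ΔE ∝ 1/(1/n_f² − 1/n_i²), and the Z² and hc factors cancel in the ratio.
λ₁/λ₂ = (1/3² − 1/4²)/(1/3² − 1/8²) = 0.04861/0.09549 = 0.509.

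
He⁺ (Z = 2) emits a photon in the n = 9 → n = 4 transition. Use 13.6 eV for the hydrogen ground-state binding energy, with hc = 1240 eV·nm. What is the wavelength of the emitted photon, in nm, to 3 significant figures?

For Z = 2 the level energies scale as Z², so the effective Rydberg energy is 13.6 × 4 = 54.40 eV.
ΔE = 54.40 × (1/4² − 1/9²) = 54.40 × 0.05015 = 2.728 eV.
λ = hc/ΔE = 1240 / 2.728 = 454 nm.

454 nm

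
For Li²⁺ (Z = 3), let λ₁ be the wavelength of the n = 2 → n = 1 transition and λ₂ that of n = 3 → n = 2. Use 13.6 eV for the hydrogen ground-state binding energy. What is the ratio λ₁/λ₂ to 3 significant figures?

0.185

λ ∝ 1/ΔE ∝ 1/(1/n_f² − 1/n_i²), and the Z² and hc factors cancel in the ratio.
λ₁/λ₂ = (1/2² − 1/3²)/(1/1² − 1/2²) = 0.1389/0.7500 = 0.185.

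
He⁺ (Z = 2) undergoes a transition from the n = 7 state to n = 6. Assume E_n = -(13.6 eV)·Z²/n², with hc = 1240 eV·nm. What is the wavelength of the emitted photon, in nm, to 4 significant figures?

For Z = 2 the level energies scale as Z², so the effective Rydberg energy is 13.6 × 4 = 54.40 eV.
ΔE = 54.40 × (1/6² − 1/7²) = 54.40 × 0.007370 = 0.4009 eV.
λ = hc/ΔE = 1240 / 0.4009 = 3093 nm.

3093 nm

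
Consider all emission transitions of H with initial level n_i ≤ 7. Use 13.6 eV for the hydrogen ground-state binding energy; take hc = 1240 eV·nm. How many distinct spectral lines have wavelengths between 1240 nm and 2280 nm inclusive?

3

Enumerate all n_i → n_f pairs with 1 ≤ n_f < n_i ≤ 7 and compute λ = 1240 / [13.6·1·(1/n_f² − 1/n_i²)].
Lines falling in [1240, 2280] nm: 5→3 (1282 nm), 4→3 (1876 nm), 7→4 (2166 nm).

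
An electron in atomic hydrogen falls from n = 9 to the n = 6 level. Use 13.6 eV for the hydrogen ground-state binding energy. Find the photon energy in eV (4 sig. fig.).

0.2099 eV

E_9 = −13.60/81 = −0.1679 eV and E_6 = −13.60/36 = −0.3778 eV.
The photon energy is |E_9 − E_6| = 0.2099 eV.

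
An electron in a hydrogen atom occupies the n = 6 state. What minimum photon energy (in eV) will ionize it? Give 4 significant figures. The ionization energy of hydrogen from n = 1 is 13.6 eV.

0.3778 eV

E_6 = −13.60/36 = −0.3778 eV, so ionization (to E = 0) requires 0.3778 eV.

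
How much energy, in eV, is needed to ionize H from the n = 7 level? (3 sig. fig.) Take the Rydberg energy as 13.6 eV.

E_7 = −13.60/49 = −0.278 eV, so ionization (to E = 0) requires 0.278 eV.

0.278 eV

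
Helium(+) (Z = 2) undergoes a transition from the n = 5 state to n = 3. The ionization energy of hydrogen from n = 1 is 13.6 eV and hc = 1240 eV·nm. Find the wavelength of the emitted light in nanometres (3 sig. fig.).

For Z = 2 the level energies scale as Z², so the effective Rydberg energy is 13.6 × 4 = 54.40 eV.
ΔE = 54.40 × (1/3² − 1/5²) = 54.40 × 0.07111 = 3.868 eV.
λ = hc/ΔE = 1240 / 3.868 = 321 nm.

321 nm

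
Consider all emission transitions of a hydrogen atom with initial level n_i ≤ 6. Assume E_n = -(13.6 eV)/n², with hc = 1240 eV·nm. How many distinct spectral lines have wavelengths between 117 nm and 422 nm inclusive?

2

Enumerate all n_i → n_f pairs with 1 ≤ n_f < n_i ≤ 6 and compute λ = 1240 / [13.6·1·(1/n_f² − 1/n_i²)].
Lines falling in [117, 422] nm: 2→1 (121.6 nm), 6→2 (410.3 nm).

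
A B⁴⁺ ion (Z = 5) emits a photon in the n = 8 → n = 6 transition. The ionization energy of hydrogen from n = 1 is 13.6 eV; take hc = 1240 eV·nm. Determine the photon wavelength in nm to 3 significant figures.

For Z = 5 the level energies scale as Z², so the effective Rydberg energy is 13.6 × 25 = 340.0 eV.
ΔE = 340.0 × (1/6² − 1/8²) = 340.0 × 0.01215 = 4.132 eV.
λ = hc/ΔE = 1240 / 4.132 = 300 nm.

300 nm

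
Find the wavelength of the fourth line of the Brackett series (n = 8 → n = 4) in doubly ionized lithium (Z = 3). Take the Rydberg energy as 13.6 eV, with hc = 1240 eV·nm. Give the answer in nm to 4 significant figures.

The Brackett series terminates on n_f = 4; the fourth line has n_i = 4+4 = 8.
ΔE = 122.4 × (1/4² − 1/8²) = 5.738 eV.
λ = 1240 / 5.738 = 216.1 nm.

216.1 nm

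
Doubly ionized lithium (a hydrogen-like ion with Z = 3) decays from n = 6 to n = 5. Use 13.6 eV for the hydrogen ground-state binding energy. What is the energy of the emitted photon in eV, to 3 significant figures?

1.50 eV

The Bohr energies scale as Z², so for Z = 3: E_n = −122.4/n² eV.
E_6 = −122.4/36 = −3.400 eV and E_5 = −122.4/25 = −4.896 eV.
The photon energy is |E_6 − E_5| = 1.50 eV.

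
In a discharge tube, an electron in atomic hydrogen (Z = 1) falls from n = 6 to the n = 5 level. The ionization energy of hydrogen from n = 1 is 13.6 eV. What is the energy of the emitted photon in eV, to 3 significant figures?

0.166 eV

E_6 = −13.60/36 = −0.3778 eV and E_5 = −13.60/25 = −0.5440 eV.
The photon energy is |E_6 − E_5| = 0.166 eV.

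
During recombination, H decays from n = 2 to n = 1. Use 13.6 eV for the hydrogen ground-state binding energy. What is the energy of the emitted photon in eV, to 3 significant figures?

10.2 eV

E_2 = −13.60/4 = −3.400 eV and E_1 = −13.60/1 = −13.60 eV.
The photon energy is |E_2 − E_1| = 10.2 eV.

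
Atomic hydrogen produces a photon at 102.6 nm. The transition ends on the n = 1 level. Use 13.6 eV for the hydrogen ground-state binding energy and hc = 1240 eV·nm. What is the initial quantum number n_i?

The photon energy is ΔE = hc/λ = 1240 / 102.6 = 12.09 eV.
With Z = 1, ΔE = 13.60 × (1/n_f² − 1/n_i²), so 1/n_f² − 1/n_i² = 0.8887.
With n_f = 1: 1/n_i² = 1/1 − 0.8887 = 0.1113, so n_i ≈ 3.00.

n_i = 3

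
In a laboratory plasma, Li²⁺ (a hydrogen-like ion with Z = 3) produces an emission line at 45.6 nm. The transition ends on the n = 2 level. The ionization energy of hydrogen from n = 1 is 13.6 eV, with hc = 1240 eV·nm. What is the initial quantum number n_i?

n_i = 6

The photon energy is ΔE = hc/λ = 1240 / 45.6 = 27.19 eV.
With Z = 3, ΔE = 122.4 × (1/n_f² − 1/n_i²), so 1/n_f² − 1/n_i² = 0.2222.
With n_f = 2: 1/n_i² = 1/4 − 0.2222 = 0.02784, so n_i ≈ 5.99.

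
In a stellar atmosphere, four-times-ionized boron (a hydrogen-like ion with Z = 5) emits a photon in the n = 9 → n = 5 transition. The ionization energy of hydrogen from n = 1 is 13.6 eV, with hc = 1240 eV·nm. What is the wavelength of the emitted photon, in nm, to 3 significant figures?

For Z = 5 the level energies scale as Z², so the effective Rydberg energy is 13.6 × 25 = 340.0 eV.
ΔE = 340.0 × (1/5² − 1/9²) = 340.0 × 0.02765 = 9.402 eV.
λ = hc/ΔE = 1240 / 9.402 = 132 nm.

132 nm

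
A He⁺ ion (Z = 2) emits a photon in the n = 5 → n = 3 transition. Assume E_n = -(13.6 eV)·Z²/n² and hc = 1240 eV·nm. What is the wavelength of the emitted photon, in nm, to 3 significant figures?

For Z = 2 the level energies scale as Z², so the effective Rydberg energy is 13.6 × 4 = 54.40 eV.
ΔE = 54.40 × (1/3² − 1/5²) = 54.40 × 0.07111 = 3.868 eV.
λ = hc/ΔE = 1240 / 3.868 = 321 nm.

321 nm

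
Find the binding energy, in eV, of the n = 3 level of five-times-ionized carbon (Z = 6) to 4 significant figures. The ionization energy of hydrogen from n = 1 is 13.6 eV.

E_n = −13.6 Z²/n² = −489.6/n² eV for Z = 6.
E_3 = −489.6/9 = −54.40 eV, so ionization (to E = 0) requires 54.40 eV.

54.40 eV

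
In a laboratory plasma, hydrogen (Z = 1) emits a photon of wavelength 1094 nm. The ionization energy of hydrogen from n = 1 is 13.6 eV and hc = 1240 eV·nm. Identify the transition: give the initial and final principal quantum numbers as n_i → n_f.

The photon energy is ΔE = hc/λ = 1240 / 1094 = 1.133 eV.
With Z = 1, ΔE = 13.60 × (1/n_f² − 1/n_i²), so 1/n_f² − 1/n_i² = 0.08334.
Trying n_f = 3 gives 1/n_i² = 0.02777, i.e. n_i ≈ 6; this pair matches.

n_i = 6, n_f = 3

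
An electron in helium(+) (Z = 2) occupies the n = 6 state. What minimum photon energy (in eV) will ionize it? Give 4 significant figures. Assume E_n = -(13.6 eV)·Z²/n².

1.511 eV

E_n = −13.6 Z²/n² = −54.40/n² eV for Z = 2.
E_6 = −54.40/36 = −1.511 eV, so ionization (to E = 0) requires 1.511 eV.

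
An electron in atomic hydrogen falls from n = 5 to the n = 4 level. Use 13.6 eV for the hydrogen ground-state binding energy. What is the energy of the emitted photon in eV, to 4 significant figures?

0.3060 eV

E_5 = −13.60/25 = −0.5440 eV and E_4 = −13.60/16 = −0.8500 eV.
The photon energy is |E_5 − E_4| = 0.3060 eV.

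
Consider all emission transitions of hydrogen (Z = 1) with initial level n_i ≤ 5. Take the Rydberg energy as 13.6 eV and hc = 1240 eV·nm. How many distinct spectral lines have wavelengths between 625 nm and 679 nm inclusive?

1

Enumerate all n_i → n_f pairs with 1 ≤ n_f < n_i ≤ 5 and compute λ = 1240 / [13.6·1·(1/n_f² − 1/n_i²)].
Lines falling in [625, 679] nm: 3→2 (656.5 nm).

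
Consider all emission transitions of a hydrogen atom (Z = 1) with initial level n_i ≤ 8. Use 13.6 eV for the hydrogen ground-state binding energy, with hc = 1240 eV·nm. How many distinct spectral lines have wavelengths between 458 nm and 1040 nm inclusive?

Enumerate all n_i → n_f pairs with 1 ≤ n_f < n_i ≤ 8 and compute λ = 1240 / [13.6·1·(1/n_f² − 1/n_i²)].
Lines falling in [458, 1040] nm: 4→2 (486.3 nm), 3→2 (656.5 nm), 8→3 (954.9 nm), 7→3 (1005 nm).

4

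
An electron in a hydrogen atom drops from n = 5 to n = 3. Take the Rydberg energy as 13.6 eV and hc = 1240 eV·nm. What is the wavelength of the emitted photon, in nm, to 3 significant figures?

ΔE = 13.60 × (1/3² − 1/5²) = 13.60 × 0.07111 = 0.9671 eV.
λ = hc/ΔE = 1240 / 0.9671 = 1280 nm.

1280 nm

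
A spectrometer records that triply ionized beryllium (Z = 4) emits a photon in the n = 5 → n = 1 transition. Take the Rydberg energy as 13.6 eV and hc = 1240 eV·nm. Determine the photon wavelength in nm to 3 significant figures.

For Z = 4 the level energies scale as Z², so the effective Rydberg energy is 13.6 × 16 = 217.6 eV.
ΔE = 217.6 × (1/1² − 1/5²) = 217.6 × 0.9600 = 208.9 eV.
λ = hc/ΔE = 1240 / 208.9 = 5.94 nm.

5.94 nm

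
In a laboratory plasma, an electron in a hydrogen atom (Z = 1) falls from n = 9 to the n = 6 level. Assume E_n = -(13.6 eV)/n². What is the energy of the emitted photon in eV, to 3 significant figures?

E_9 = −13.60/81 = −0.1679 eV and E_6 = −13.60/36 = −0.3778 eV.
The photon energy is |E_9 − E_6| = 0.210 eV.

0.210 eV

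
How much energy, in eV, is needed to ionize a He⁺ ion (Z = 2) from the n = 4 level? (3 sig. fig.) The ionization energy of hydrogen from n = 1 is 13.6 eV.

E_n = −13.6 Z²/n² = −54.40/n² eV for Z = 2.
E_4 = −54.40/16 = −3.40 eV, so ionization (to E = 0) requires 3.40 eV.

3.40 eV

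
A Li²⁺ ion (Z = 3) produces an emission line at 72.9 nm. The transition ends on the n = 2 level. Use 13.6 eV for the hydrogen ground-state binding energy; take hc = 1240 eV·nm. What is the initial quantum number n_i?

The photon energy is ΔE = hc/λ = 1240 / 72.9 = 17.01 eV.
With Z = 3, ΔE = 122.4 × (1/n_f² − 1/n_i²), so 1/n_f² − 1/n_i² = 0.1390.
With n_f = 2: 1/n_i² = 1/4 − 0.1390 = 0.1110, so n_i ≈ 3.00.

n_i = 3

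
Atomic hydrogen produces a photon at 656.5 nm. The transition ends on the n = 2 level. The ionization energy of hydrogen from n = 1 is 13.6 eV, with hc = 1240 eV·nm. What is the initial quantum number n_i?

The photon energy is ΔE = hc/λ = 1240 / 656.5 = 1.889 eV.
With Z = 1, ΔE = 13.60 × (1/n_f² − 1/n_i²), so 1/n_f² − 1/n_i² = 0.1389.
With n_f = 2: 1/n_i² = 1/4 − 0.1389 = 0.1111, so n_i ≈ 3.00.

n_i = 3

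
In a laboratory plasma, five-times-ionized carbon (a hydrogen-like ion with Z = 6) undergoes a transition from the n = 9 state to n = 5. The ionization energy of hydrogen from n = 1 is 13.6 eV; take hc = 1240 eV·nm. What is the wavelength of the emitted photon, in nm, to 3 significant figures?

For Z = 6 the level energies scale as Z², so the effective Rydberg energy is 13.6 × 36 = 489.6 eV.
ΔE = 489.6 × (1/5² − 1/9²) = 489.6 × 0.02765 = 13.54 eV.
λ = hc/ΔE = 1240 / 13.54 = 91.6 nm.

91.6 nm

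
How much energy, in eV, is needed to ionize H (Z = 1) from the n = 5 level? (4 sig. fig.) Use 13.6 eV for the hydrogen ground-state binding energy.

E_5 = −13.60/25 = −0.5440 eV, so ionization (to E = 0) requires 0.5440 eV.

0.5440 eV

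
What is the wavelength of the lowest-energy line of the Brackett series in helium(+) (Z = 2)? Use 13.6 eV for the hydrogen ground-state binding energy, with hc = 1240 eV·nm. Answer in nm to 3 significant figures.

The Brackett series terminates on n_f = 4; the first line has n_i = 4+1 = 5.
ΔE = 54.40 × (1/4² − 1/5²) = 1.224 eV.
λ = 1240 / 1.224 = 1010 nm.

1010 nm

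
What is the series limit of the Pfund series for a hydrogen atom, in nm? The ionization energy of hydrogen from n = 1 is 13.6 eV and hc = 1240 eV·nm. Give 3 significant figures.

The Pfund series has lower level n_f = 5; the series limit corresponds to n_i → ∞.
ΔE_max = 13.6 × 1 / 5² = 0.5440 eV.
λ_min = 1240 / 0.5440 = 2280 nm.

2280 nm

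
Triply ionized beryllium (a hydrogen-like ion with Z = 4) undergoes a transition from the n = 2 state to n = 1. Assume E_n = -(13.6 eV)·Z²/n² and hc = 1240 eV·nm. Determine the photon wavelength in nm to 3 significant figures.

7.60 nm

For Z = 4 the level energies scale as Z², so the effective Rydberg energy is 13.6 × 16 = 217.6 eV.
ΔE = 217.6 × (1/1² − 1/2²) = 217.6 × 0.7500 = 163.2 eV.
λ = hc/ΔE = 1240 / 163.2 = 7.60 nm.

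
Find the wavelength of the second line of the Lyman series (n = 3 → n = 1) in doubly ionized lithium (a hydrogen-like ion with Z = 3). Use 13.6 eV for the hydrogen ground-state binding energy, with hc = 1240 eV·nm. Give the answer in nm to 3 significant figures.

11.4 nm

The Lyman series terminates on n_f = 1; the second line has n_i = 1+2 = 3.
ΔE = 122.4 × (1/1² − 1/3²) = 108.8 eV.
λ = 1240 / 108.8 = 11.4 nm.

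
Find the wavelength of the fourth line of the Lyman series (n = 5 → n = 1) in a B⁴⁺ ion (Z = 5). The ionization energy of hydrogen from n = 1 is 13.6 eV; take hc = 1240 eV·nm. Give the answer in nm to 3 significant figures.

The Lyman series terminates on n_f = 1; the fourth line has n_i = 1+4 = 5.
ΔE = 340.0 × (1/1² − 1/5²) = 326.4 eV.
λ = 1240 / 326.4 = 3.80 nm.

3.80 nm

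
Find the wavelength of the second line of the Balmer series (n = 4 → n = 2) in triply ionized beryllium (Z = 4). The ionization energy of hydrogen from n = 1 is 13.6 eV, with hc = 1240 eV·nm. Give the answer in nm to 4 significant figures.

30.39 nm

The Balmer series terminates on n_f = 2; the second line has n_i = 2+2 = 4.
ΔE = 217.6 × (1/2² − 1/4²) = 40.80 eV.
λ = 1240 / 40.80 = 30.39 nm.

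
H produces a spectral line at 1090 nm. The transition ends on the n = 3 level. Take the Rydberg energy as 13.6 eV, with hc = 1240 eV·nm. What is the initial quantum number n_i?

The photon energy is ΔE = hc/λ = 1240 / 1090 = 1.138 eV.
With Z = 1, ΔE = 13.60 × (1/n_f² − 1/n_i²), so 1/n_f² − 1/n_i² = 0.08365.
With n_f = 3: 1/n_i² = 1/9 − 0.08365 = 0.02746, so n_i ≈ 6.03.

n_i = 6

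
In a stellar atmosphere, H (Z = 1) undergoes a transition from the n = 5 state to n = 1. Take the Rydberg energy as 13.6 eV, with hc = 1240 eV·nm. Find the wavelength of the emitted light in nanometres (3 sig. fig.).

ΔE = 13.60 × (1/1² − 1/5²) = 13.60 × 0.9600 = 13.06 eV.
λ = hc/ΔE = 1240 / 13.06 = 95.0 nm.
This line belongs to the Lyman series.

95.0 nm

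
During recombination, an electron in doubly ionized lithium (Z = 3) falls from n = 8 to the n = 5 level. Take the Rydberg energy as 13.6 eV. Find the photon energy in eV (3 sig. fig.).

2.98 eV

The Bohr energies scale as Z², so for Z = 3: E_n = −122.4/n² eV.
E_8 = −122.4/64 = −1.913 eV and E_5 = −122.4/25 = −4.896 eV.
The photon energy is |E_8 − E_5| = 2.98 eV.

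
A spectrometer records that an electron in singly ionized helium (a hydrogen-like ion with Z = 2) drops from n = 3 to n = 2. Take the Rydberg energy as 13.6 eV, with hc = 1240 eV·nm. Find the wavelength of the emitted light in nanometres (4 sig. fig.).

164.1 nm

For Z = 2 the level energies scale as Z², so the effective Rydberg energy is 13.6 × 4 = 54.40 eV.
ΔE = 54.40 × (1/2² − 1/3²) = 54.40 × 0.1389 = 7.556 eV.
λ = hc/ΔE = 1240 / 7.556 = 164.1 nm.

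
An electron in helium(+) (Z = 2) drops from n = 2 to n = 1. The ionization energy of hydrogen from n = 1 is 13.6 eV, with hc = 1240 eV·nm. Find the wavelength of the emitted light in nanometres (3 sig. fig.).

For Z = 2 the level energies scale as Z², so the effective Rydberg energy is 13.6 × 4 = 54.40 eV.
ΔE = 54.40 × (1/1² − 1/2²) = 54.40 × 0.7500 = 40.80 eV.
λ = hc/ΔE = 1240 / 40.80 = 30.4 nm.

30.4 nm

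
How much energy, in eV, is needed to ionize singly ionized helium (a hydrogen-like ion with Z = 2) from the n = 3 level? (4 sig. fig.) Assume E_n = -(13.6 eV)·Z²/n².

6.044 eV

E_n = −13.6 Z²/n² = −54.40/n² eV for Z = 2.
E_3 = −54.40/9 = −6.044 eV, so ionization (to E = 0) requires 6.044 eV.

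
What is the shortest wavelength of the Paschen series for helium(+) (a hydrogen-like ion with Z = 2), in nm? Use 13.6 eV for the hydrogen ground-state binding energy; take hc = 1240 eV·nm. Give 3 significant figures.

The Paschen series has lower level n_f = 3; the series limit corresponds to n_i → ∞.
ΔE_max = 13.6 × 4 / 3² = 6.044 eV.
λ_min = 1240 / 6.044 = 205 nm.

205 nm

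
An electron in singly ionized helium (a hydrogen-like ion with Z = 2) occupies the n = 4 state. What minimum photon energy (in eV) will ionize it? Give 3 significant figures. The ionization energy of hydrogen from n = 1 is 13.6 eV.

E_n = −13.6 Z²/n² = −54.40/n² eV for Z = 2.
E_4 = −54.40/16 = −3.40 eV, so ionization (to E = 0) requires 3.40 eV.

3.40 eV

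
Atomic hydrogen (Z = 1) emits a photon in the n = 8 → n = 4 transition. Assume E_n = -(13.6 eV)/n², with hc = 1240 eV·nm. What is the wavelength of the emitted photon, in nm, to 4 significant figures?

1945 nm

ΔE = 13.60 × (1/4² − 1/8²) = 13.60 × 0.04688 = 0.6375 eV.
λ = hc/ΔE = 1240 / 0.6375 = 1945 nm.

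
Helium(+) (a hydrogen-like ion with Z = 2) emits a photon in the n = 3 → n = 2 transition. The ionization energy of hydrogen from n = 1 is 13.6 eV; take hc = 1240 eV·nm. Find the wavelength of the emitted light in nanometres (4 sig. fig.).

164.1 nm

For Z = 2 the level energies scale as Z², so the effective Rydberg energy is 13.6 × 4 = 54.40 eV.
ΔE = 54.40 × (1/2² − 1/3²) = 54.40 × 0.1389 = 7.556 eV.
λ = hc/ΔE = 1240 / 7.556 = 164.1 nm.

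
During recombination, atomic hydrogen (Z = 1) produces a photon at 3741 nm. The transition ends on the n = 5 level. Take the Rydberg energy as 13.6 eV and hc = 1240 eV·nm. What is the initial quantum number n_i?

The photon energy is ΔE = hc/λ = 1240 / 3741 = 0.3315 eV.
With Z = 1, ΔE = 13.60 × (1/n_f² − 1/n_i²), so 1/n_f² − 1/n_i² = 0.02437.
With n_f = 5: 1/n_i² = 1/25 − 0.02437 = 0.01563, so n_i ≈ 8.00.

n_i = 8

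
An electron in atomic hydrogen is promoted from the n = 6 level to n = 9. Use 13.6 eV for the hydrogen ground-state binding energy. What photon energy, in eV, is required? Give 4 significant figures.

E_9 = −13.60/81 = −0.1679 eV and E_6 = −13.60/36 = −0.3778 eV.
The photon energy is |E_9 − E_6| = 0.2099 eV.

0.2099 eV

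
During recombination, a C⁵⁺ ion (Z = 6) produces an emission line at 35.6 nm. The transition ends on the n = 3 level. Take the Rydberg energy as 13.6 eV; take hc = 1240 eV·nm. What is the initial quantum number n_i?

The photon energy is ΔE = hc/λ = 1240 / 35.6 = 34.83 eV.
With Z = 6, ΔE = 489.6 × (1/n_f² − 1/n_i²), so 1/n_f² − 1/n_i² = 0.07114.
With n_f = 3: 1/n_i² = 1/9 − 0.07114 = 0.03997, so n_i ≈ 5.00.

n_i = 5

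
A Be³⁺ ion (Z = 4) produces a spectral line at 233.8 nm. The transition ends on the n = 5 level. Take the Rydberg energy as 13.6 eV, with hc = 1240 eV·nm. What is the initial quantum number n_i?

n_i = 8

The photon energy is ΔE = hc/λ = 1240 / 233.8 = 5.304 eV.
With Z = 4, ΔE = 217.6 × (1/n_f² − 1/n_i²), so 1/n_f² − 1/n_i² = 0.02437.
With n_f = 5: 1/n_i² = 1/25 − 0.02437 = 0.01563, so n_i ≈ 8.00.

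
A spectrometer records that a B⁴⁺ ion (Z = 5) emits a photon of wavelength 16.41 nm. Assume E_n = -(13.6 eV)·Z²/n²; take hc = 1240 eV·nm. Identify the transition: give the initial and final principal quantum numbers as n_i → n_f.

The photon energy is ΔE = hc/λ = 1240 / 16.41 = 75.56 eV.
With Z = 5, ΔE = 340.0 × (1/n_f² − 1/n_i²), so 1/n_f² − 1/n_i² = 0.2222.
Trying n_f = 2 gives 1/n_i² = 0.02775, i.e. n_i ≈ 6; this pair matches.

n_i = 6, n_f = 2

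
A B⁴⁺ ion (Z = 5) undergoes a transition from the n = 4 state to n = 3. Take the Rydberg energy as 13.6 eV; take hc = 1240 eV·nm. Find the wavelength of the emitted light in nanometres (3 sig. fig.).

For Z = 5 the level energies scale as Z², so the effective Rydberg energy is 13.6 × 25 = 340.0 eV.
ΔE = 340.0 × (1/3² − 1/4²) = 340.0 × 0.04861 = 16.53 eV.
λ = hc/ΔE = 1240 / 16.53 = 75.0 nm.

75.0 nm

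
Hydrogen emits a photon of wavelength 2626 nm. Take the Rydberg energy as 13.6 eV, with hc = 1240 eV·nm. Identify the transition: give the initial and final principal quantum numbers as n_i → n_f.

The photon energy is ΔE = hc/λ = 1240 / 2626 = 0.4722 eV.
With Z = 1, ΔE = 13.60 × (1/n_f² − 1/n_i²), so 1/n_f² − 1/n_i² = 0.03472.
Trying n_f = 4 gives 1/n_i² = 0.02778, i.e. n_i ≈ 6; this pair matches.

n_i = 6, n_f = 4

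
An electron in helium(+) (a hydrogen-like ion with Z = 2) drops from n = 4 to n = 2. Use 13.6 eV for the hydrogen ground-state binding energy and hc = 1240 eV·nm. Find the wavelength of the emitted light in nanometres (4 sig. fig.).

121.6 nm

For Z = 2 the level energies scale as Z², so the effective Rydberg energy is 13.6 × 4 = 54.40 eV.
ΔE = 54.40 × (1/2² − 1/4²) = 54.40 × 0.1875 = 10.20 eV.
λ = hc/ΔE = 1240 / 10.20 = 121.6 nm.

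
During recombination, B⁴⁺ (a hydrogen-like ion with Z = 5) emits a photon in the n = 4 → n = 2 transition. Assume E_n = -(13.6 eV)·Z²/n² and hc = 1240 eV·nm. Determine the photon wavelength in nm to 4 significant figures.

For Z = 5 the level energies scale as Z², so the effective Rydberg energy is 13.6 × 25 = 340.0 eV.
ΔE = 340.0 × (1/2² − 1/4²) = 340.0 × 0.1875 = 63.75 eV.
λ = hc/ΔE = 1240 / 63.75 = 19.45 nm.

19.45 nm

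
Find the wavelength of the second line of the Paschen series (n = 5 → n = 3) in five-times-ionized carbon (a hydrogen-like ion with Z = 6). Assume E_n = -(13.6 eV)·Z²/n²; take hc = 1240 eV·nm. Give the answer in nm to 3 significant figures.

35.6 nm

The Paschen series terminates on n_f = 3; the second line has n_i = 3+2 = 5.
ΔE = 489.6 × (1/3² − 1/5²) = 34.82 eV.
λ = 1240 / 34.82 = 35.6 nm.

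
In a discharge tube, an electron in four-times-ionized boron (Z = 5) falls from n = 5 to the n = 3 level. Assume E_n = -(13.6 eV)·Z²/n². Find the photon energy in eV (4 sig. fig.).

The Bohr energies scale as Z², so for Z = 5: E_n = −340.0/n² eV.
E_5 = −340.0/25 = −13.60 eV and E_3 = −340.0/9 = −37.78 eV.
The photon energy is |E_5 − E_3| = 24.18 eV.

24.18 eV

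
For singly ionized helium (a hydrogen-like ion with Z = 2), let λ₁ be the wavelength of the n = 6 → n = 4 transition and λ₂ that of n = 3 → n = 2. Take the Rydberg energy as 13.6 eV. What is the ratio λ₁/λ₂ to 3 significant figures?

λ ∝ 1/ΔE ∝ 1/(1/n_f² − 1/n_i²), and the Z² and hc factors cancel in the ratio.
λ₁/λ₂ = (1/2² − 1/3²)/(1/4² − 1/6²) = 0.1389/0.03472 = 4.00.

4.00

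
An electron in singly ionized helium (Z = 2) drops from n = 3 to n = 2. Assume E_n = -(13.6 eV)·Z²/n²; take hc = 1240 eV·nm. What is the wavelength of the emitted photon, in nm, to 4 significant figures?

For Z = 2 the level energies scale as Z², so the effective Rydberg energy is 13.6 × 4 = 54.40 eV.
ΔE = 54.40 × (1/2² − 1/3²) = 54.40 × 0.1389 = 7.556 eV.
λ = hc/ΔE = 1240 / 7.556 = 164.1 nm.

164.1 nm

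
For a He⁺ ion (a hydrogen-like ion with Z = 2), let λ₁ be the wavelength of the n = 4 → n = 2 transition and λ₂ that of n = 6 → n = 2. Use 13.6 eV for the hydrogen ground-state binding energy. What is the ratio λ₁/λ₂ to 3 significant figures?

λ ∝ 1/ΔE ∝ 1/(1/n_f² − 1/n_i²), and the Z² and hc factors cancel in the ratio.
λ₁/λ₂ = (1/2² − 1/6²)/(1/2² − 1/4²) = 0.2222/0.1875 = 1.19.

1.19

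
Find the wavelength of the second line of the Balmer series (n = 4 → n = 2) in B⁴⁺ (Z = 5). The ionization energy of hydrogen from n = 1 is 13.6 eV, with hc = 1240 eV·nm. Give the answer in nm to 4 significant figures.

The Balmer series terminates on n_f = 2; the second line has n_i = 2+2 = 4.
ΔE = 340.0 × (1/2² − 1/4²) = 63.75 eV.
λ = 1240 / 63.75 = 19.45 nm.

19.45 nm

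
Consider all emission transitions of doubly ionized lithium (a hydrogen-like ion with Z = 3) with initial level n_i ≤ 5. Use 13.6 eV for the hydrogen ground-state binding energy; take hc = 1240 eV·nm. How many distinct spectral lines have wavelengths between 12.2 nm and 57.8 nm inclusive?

3

Enumerate all n_i → n_f pairs with 1 ≤ n_f < n_i ≤ 5 and compute λ = 1240 / [13.6·9·(1/n_f² − 1/n_i²)].
Lines falling in [12.2, 57.8] nm: 2→1 (13.51 nm), 5→2 (48.24 nm), 4→2 (54.03 nm).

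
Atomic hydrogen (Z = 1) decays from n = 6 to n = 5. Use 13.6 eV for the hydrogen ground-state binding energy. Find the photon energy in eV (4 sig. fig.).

0.1662 eV

E_6 = −13.60/36 = −0.3778 eV and E_5 = −13.60/25 = −0.5440 eV.
The photon energy is |E_6 − E_5| = 0.1662 eV.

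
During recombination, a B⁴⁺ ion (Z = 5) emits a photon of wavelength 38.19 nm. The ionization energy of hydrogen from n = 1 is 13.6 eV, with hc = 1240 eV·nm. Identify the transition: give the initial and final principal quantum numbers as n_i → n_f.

The photon energy is ΔE = hc/λ = 1240 / 38.19 = 32.47 eV.
With Z = 5, ΔE = 340.0 × (1/n_f² − 1/n_i²), so 1/n_f² − 1/n_i² = 0.09550.
Trying n_f = 3 gives 1/n_i² = 0.01561, i.e. n_i ≈ 8; this pair matches.

n_i = 8, n_f = 3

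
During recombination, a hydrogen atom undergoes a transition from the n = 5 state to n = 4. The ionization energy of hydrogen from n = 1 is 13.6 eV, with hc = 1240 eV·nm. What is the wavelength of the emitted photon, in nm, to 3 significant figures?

ΔE = 13.60 × (1/4² − 1/5²) = 13.60 × 0.02250 = 0.3060 eV.
λ = hc/ΔE = 1240 / 0.3060 = 4050 nm.

4050 nm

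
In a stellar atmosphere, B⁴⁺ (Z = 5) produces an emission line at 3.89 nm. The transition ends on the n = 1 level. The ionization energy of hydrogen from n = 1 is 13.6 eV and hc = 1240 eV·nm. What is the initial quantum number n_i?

The photon energy is ΔE = hc/λ = 1240 / 3.89 = 318.8 eV.
With Z = 5, ΔE = 340.0 × (1/n_f² − 1/n_i²), so 1/n_f² − 1/n_i² = 0.9375.
With n_f = 1: 1/n_i² = 1/1 − 0.9375 = 0.06245, so n_i ≈ 4.00.

n_i = 4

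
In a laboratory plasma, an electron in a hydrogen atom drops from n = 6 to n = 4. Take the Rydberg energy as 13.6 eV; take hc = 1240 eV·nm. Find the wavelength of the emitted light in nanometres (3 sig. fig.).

2630 nm

ΔE = 13.60 × (1/4² − 1/6²) = 13.60 × 0.03472 = 0.4722 eV.
λ = hc/ΔE = 1240 / 0.4722 = 2630 nm.
This line belongs to the Brackett series.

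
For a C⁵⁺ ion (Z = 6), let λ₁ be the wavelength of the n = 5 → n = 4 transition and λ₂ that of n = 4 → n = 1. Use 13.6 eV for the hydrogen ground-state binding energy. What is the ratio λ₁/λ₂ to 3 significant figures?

λ ∝ 1/ΔE ∝ 1/(1/n_f² − 1/n_i²), and the Z² and hc factors cancel in the ratio.
λ₁/λ₂ = (1/1² − 1/4²)/(1/4² − 1/5²) = 0.9375/0.02250 = 41.7.

41.7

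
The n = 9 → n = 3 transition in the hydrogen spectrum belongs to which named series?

The series is set by the lower level: n_f = 3 is the Paschen series.

Paschen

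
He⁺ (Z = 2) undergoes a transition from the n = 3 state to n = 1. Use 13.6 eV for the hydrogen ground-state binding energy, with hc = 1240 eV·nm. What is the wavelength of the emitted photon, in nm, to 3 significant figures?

For Z = 2 the level energies scale as Z², so the effective Rydberg energy is 13.6 × 4 = 54.40 eV.
ΔE = 54.40 × (1/1² − 1/3²) = 54.40 × 0.8889 = 48.36 eV.
λ = hc/ΔE = 1240 / 48.36 = 25.6 nm.

25.6 nm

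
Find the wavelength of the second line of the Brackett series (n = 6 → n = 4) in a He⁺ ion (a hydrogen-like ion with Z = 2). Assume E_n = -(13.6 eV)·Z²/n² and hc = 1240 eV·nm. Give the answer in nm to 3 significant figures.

656 nm

The Brackett series terminates on n_f = 4; the second line has n_i = 4+2 = 6.
ΔE = 54.40 × (1/4² − 1/6²) = 1.889 eV.
λ = 1240 / 1.889 = 656 nm.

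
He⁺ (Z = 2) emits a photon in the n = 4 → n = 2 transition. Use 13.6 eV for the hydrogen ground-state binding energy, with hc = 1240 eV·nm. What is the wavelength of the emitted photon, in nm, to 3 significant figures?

122 nm

For Z = 2 the level energies scale as Z², so the effective Rydberg energy is 13.6 × 4 = 54.40 eV.
ΔE = 54.40 × (1/2² − 1/4²) = 54.40 × 0.1875 = 10.20 eV.
λ = hc/ΔE = 1240 / 10.20 = 122 nm.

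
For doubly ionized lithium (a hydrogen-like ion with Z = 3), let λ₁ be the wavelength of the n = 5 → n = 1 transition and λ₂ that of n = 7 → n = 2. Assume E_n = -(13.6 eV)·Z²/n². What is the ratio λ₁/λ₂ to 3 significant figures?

λ ∝ 1/ΔE ∝ 1/(1/n_f² − 1/n_i²), and the Z² and hc factors cancel in the ratio.
λ₁/λ₂ = (1/2² − 1/7²)/(1/1² − 1/5²) = 0.2296/0.9600 = 0.239.

0.239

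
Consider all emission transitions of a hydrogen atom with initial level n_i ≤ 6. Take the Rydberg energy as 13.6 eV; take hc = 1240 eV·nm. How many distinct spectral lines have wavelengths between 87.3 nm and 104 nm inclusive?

Enumerate all n_i → n_f pairs with 1 ≤ n_f < n_i ≤ 6 and compute λ = 1240 / [13.6·1·(1/n_f² − 1/n_i²)].
Lines falling in [87.3, 104] nm: 6→1 (93.78 nm), 5→1 (94.98 nm), 4→1 (97.25 nm), 3→1 (102.6 nm).

4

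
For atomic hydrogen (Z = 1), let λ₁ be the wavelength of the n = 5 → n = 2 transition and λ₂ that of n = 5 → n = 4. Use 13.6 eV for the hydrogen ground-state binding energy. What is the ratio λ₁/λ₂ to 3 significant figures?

λ ∝ 1/ΔE ∝ 1/(1/n_f² − 1/n_i²), and the Z² and hc factors cancel in the ratio.
λ₁/λ₂ = (1/4² − 1/5²)/(1/2² − 1/5²) = 0.02250/0.2100 = 0.107.

0.107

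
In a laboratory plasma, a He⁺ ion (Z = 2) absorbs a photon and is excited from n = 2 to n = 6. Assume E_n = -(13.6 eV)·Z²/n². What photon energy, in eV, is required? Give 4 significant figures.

The Bohr energies scale as Z², so for Z = 2: E_n = −54.40/n² eV.
E_6 = −54.40/36 = −1.511 eV and E_2 = −54.40/4 = −13.60 eV.
The photon energy is |E_6 − E_2| = 12.09 eV.

12.09 eV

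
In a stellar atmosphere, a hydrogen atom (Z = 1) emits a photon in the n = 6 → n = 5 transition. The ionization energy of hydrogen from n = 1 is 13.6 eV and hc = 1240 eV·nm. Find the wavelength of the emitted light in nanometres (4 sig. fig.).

ΔE = 13.60 × (1/5² − 1/6²) = 13.60 × 0.01222 = 0.1662 eV.
λ = hc/ΔE = 1240 / 0.1662 = 7460 nm.
This line belongs to the Pfund series.

7460 nm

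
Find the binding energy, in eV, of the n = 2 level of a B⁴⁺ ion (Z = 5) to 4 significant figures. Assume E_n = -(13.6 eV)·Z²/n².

E_n = −13.6 Z²/n² = −340.0/n² eV for Z = 5.
E_2 = −340.0/4 = −85.00 eV, so ionization (to E = 0) requires 85.00 eV.

85.00 eV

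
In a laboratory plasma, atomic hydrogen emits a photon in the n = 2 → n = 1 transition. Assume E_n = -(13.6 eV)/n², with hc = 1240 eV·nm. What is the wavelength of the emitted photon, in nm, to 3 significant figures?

122 nm

ΔE = 13.60 × (1/1² − 1/2²) = 13.60 × 0.7500 = 10.20 eV.
λ = hc/ΔE = 1240 / 10.20 = 122 nm.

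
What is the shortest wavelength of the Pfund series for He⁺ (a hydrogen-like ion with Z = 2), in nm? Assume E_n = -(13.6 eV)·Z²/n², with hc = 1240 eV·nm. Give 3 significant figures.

The Pfund series has lower level n_f = 5; the series limit corresponds to n_i → ∞.
ΔE_max = 13.6 × 4 / 5² = 2.176 eV.
λ_min = 1240 / 2.176 = 570 nm.

570 nm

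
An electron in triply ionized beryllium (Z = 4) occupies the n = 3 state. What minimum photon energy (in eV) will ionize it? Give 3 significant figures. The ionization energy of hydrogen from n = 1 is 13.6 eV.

24.2 eV

E_n = −13.6 Z²/n² = −217.6/n² eV for Z = 4.
E_3 = −217.6/9 = −24.2 eV, so ionization (to E = 0) requires 24.2 eV.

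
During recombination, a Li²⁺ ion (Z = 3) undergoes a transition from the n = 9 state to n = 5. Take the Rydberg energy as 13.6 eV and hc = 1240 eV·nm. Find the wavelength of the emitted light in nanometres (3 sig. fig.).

For Z = 3 the level energies scale as Z², so the effective Rydberg energy is 13.6 × 9 = 122.4 eV.
ΔE = 122.4 × (1/5² − 1/9²) = 122.4 × 0.02765 = 3.385 eV.
λ = hc/ΔE = 1240 / 3.385 = 366 nm.

366 nm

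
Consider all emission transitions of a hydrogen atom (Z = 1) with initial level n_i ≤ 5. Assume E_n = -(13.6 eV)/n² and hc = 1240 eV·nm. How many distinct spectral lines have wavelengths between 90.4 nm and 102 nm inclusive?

2

Enumerate all n_i → n_f pairs with 1 ≤ n_f < n_i ≤ 5 and compute λ = 1240 / [13.6·1·(1/n_f² − 1/n_i²)].
Lines falling in [90.4, 102] nm: 5→1 (94.98 nm), 4→1 (97.25 nm).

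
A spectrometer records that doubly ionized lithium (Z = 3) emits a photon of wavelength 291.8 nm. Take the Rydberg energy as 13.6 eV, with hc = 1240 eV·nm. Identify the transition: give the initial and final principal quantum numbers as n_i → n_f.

The photon energy is ΔE = hc/λ = 1240 / 291.8 = 4.249 eV.
With Z = 3, ΔE = 122.4 × (1/n_f² − 1/n_i²), so 1/n_f² − 1/n_i² = 0.03472.
Trying n_f = 4 gives 1/n_i² = 0.02778, i.e. n_i ≈ 6; this pair matches.

n_i = 6, n_f = 4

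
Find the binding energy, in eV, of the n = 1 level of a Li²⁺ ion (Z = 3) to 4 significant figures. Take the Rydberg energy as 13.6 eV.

122.4 eV

E_n = −13.6 Z²/n² = −122.4/n² eV for Z = 3.
E_1 = −122.4/1 = −122.4 eV, so ionization (to E = 0) requires 122.4 eV.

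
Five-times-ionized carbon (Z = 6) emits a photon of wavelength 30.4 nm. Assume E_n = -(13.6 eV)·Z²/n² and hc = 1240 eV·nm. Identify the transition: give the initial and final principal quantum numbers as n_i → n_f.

The photon energy is ΔE = hc/λ = 1240 / 30.4 = 40.79 eV.
With Z = 6, ΔE = 489.6 × (1/n_f² − 1/n_i²), so 1/n_f² − 1/n_i² = 0.08331.
Trying n_f = 3 gives 1/n_i² = 0.02780, i.e. n_i ≈ 6; this pair matches.

n_i = 6, n_f = 3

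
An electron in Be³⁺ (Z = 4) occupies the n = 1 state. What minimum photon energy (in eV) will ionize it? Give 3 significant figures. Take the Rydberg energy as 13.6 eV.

218 eV

E_n = −13.6 Z²/n² = −217.6/n² eV for Z = 4.
E_1 = −217.6/1 = −218 eV, so ionization (to E = 0) requires 218 eV.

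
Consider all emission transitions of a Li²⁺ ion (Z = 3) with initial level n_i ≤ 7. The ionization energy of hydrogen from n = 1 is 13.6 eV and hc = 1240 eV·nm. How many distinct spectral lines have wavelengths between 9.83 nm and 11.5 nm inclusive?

5

Enumerate all n_i → n_f pairs with 1 ≤ n_f < n_i ≤ 7 and compute λ = 1240 / [13.6·9·(1/n_f² − 1/n_i²)].
Lines falling in [9.83, 11.5] nm: 7→1 (10.34 nm), 6→1 (10.42 nm), 5→1 (10.55 nm), 4→1 (10.81 nm), 3→1 (11.40 nm).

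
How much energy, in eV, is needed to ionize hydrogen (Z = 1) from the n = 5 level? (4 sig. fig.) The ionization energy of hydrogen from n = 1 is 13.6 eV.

E_5 = −13.60/25 = −0.5440 eV, so ionization (to E = 0) requires 0.5440 eV.

0.5440 eV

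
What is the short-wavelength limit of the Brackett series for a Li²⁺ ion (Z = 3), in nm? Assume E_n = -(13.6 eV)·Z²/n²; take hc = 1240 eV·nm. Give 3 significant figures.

The Brackett series has lower level n_f = 4; the series limit corresponds to n_i → ∞.
ΔE_max = 13.6 × 9 / 4² = 7.650 eV.
λ_min = 1240 / 7.650 = 162 nm.

162 nm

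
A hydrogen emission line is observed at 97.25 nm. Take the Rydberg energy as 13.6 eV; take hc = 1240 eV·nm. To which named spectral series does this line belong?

ΔE = 1240/97.25 = 12.75 eV.
This matches 13.6 × (1/1² − 1/4²), so n_f = 1: the Lyman series.

Lyman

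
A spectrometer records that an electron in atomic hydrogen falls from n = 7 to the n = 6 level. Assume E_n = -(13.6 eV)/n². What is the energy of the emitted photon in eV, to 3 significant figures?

E_7 = −13.60/49 = −0.2776 eV and E_6 = −13.60/36 = −0.3778 eV.
The photon energy is |E_7 − E_6| = 0.100 eV.

0.100 eV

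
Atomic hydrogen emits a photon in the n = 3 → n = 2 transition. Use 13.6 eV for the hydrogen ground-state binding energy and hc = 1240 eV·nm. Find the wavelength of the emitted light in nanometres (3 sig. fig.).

656 nm

ΔE = 13.60 × (1/2² − 1/3²) = 13.60 × 0.1389 = 1.889 eV.
λ = hc/ΔE = 1240 / 1.889 = 656 nm.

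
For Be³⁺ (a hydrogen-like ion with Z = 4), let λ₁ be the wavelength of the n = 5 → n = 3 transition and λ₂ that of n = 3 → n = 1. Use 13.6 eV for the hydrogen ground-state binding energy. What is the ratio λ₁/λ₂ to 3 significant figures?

λ ∝ 1/ΔE ∝ 1/(1/n_f² − 1/n_i²), and the Z² and hc factors cancel in the ratio.
λ₁/λ₂ = (1/1² − 1/3²)/(1/3² − 1/5²) = 0.8889/0.07111 = 12.5.

12.5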